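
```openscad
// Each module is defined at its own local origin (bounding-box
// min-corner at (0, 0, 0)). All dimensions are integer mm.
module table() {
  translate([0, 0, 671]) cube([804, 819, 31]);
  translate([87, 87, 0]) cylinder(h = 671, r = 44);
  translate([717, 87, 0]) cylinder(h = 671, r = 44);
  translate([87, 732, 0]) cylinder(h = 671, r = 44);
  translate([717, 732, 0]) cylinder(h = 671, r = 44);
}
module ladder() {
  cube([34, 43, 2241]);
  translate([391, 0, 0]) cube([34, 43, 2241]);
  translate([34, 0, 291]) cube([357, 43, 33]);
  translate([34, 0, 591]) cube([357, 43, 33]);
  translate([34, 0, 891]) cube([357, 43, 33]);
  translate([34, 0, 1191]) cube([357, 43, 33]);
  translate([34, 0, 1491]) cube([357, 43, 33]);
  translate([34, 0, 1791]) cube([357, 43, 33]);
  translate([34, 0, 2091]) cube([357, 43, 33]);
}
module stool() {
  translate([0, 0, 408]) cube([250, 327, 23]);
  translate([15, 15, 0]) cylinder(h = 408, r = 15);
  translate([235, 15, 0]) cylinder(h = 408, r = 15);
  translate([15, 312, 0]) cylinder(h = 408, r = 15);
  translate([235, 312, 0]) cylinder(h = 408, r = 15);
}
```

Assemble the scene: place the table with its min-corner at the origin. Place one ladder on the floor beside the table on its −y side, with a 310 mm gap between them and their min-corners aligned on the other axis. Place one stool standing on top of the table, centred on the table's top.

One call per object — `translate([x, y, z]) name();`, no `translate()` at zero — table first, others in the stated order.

table();
translate([0, -353, 0]) ladder();
translate([277, 246, 702]) stool();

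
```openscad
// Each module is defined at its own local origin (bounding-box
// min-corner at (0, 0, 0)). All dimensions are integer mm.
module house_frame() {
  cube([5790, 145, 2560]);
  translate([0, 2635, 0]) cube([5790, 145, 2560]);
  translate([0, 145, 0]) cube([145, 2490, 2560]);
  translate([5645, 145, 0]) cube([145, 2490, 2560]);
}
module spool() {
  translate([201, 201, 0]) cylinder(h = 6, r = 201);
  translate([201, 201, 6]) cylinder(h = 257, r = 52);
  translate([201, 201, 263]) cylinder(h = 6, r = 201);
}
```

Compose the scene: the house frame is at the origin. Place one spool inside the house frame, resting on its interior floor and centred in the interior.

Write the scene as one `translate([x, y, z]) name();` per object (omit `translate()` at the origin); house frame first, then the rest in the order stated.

house_frame();
translate([2694, 1189, 0]) spool();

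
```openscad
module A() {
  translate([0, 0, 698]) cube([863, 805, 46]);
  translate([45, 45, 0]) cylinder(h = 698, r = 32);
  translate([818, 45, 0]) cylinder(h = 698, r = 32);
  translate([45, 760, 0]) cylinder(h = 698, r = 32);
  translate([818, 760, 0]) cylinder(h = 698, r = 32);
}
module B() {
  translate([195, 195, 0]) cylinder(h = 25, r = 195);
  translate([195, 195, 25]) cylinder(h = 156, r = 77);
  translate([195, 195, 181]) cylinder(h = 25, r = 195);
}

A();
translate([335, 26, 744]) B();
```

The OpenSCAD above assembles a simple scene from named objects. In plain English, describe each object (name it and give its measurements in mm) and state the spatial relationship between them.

A is a rectangular dining table. The top is 863×805×46 mm with its upper surface at z = 744 mm. It stands on four round legs of 64 mm diameter, each leg's bounding box inset 13 mm from the nearest pair of top edges, running from the floor to the underside of the top.

B is a spool: two coaxial disc flanges of radius 195 mm and thickness 25 mm, joined by a core cylinder of radius 77 mm and height 156 mm. The lower flange rests on z = 0 and the three cylinders share a vertical axis.

The spool is on top of the table.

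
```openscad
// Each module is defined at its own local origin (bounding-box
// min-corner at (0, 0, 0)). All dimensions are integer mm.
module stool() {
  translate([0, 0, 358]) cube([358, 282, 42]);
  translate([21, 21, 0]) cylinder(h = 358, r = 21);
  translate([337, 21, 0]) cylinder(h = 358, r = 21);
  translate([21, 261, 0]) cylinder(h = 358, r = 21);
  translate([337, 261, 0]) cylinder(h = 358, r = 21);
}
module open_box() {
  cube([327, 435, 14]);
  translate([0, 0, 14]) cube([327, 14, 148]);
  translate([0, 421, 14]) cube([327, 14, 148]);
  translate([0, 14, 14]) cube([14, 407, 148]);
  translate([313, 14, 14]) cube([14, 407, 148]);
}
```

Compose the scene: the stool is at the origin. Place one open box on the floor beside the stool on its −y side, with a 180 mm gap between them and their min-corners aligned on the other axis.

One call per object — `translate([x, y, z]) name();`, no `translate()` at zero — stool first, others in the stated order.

stool();
translate([0, -615, 0]) open_box();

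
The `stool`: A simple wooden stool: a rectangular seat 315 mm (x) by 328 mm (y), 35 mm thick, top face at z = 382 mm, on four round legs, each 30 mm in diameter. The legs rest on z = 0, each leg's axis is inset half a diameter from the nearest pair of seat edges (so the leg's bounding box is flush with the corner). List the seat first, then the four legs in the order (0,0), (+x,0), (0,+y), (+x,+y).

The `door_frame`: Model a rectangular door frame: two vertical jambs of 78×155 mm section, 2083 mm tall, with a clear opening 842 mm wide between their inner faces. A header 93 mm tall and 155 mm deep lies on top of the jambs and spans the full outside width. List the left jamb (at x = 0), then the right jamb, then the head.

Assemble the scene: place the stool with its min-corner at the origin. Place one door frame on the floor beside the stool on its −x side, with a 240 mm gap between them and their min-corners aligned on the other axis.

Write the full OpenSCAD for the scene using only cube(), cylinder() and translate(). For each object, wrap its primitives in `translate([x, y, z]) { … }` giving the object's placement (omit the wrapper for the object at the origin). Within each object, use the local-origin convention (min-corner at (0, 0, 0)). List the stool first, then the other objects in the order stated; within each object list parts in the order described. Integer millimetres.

translate([0, 0, 347]) cube([315, 328, 35]);
translate([15, 15, 0]) cylinder(h = 347, r = 15);
translate([300, 15, 0]) cylinder(h = 347, r = 15);
translate([15, 313, 0]) cylinder(h = 347, r = 15);
translate([300, 313, 0]) cylinder(h = 347, r = 15);
translate([-1238, 0, 0]) {
  cube([78, 155, 2083]);
  translate([920, 0, 0]) cube([78, 155, 2083]);
  translate([0, 0, 2083]) cube([998, 155, 93]);
}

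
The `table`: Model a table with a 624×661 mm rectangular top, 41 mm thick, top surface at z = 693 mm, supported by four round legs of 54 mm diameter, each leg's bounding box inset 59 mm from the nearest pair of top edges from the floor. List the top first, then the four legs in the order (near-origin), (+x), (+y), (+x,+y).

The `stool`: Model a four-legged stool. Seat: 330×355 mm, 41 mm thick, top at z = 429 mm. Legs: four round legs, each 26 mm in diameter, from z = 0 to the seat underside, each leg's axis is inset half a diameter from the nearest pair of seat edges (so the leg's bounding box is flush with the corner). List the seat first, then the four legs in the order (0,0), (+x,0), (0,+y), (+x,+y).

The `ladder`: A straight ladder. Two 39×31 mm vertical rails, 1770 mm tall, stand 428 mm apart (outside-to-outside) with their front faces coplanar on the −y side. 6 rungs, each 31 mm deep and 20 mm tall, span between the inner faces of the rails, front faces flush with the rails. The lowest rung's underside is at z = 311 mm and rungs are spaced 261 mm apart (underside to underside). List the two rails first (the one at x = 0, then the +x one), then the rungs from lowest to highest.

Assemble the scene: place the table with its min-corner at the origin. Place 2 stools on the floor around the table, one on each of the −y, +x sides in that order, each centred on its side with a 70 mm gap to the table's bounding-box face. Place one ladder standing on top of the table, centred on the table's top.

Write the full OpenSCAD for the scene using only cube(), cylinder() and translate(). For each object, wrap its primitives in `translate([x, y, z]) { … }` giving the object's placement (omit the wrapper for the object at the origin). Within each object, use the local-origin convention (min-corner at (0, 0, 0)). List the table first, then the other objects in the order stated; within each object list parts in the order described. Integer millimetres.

translate([0, 0, 652]) cube([624, 661, 41]);
translate([86, 86, 0]) cylinder(h = 652, r = 27);
translate([538, 86, 0]) cylinder(h = 652, r = 27);
translate([86, 575, 0]) cylinder(h = 652, r = 27);
translate([538, 575, 0]) cylinder(h = 652, r = 27);
translate([147, -425, 0]) {
  translate([0, 0, 388]) cube([330, 355, 41]);
  translate([13, 13, 0]) cylinder(h = 388, r = 13);
  translate([317, 13, 0]) cylinder(h = 388, r = 13);
  translate([13, 342, 0]) cylinder(h = 388, r = 13);
  translate([317, 342, 0]) cylinder(h = 388, r = 13);
}
translate([694, 153, 0]) {
  translate([0, 0, 388]) cube([330, 355, 41]);
  translate([13, 13, 0]) cylinder(h = 388, r = 13);
  translate([317, 13, 0]) cylinder(h = 388, r = 13);
  translate([13, 342, 0]) cylinder(h = 388, r = 13);
  translate([317, 342, 0]) cylinder(h = 388, r = 13);
}
translate([98, 315, 693]) {
  cube([39, 31, 1770]);
  translate([389, 0, 0]) cube([39, 31, 1770]);
  translate([39, 0, 311]) cube([350, 31, 20]);
  translate([39, 0, 572]) cube([350, 31, 20]);
  translate([39, 0, 833]) cube([350, 31, 20]);
  translate([39, 0, 1094]) cube([350, 31, 20]);
  translate([39, 0, 1355]) cube([350, 31, 20]);
  translate([39, 0, 1616]) cube([350, 31, 20]);
}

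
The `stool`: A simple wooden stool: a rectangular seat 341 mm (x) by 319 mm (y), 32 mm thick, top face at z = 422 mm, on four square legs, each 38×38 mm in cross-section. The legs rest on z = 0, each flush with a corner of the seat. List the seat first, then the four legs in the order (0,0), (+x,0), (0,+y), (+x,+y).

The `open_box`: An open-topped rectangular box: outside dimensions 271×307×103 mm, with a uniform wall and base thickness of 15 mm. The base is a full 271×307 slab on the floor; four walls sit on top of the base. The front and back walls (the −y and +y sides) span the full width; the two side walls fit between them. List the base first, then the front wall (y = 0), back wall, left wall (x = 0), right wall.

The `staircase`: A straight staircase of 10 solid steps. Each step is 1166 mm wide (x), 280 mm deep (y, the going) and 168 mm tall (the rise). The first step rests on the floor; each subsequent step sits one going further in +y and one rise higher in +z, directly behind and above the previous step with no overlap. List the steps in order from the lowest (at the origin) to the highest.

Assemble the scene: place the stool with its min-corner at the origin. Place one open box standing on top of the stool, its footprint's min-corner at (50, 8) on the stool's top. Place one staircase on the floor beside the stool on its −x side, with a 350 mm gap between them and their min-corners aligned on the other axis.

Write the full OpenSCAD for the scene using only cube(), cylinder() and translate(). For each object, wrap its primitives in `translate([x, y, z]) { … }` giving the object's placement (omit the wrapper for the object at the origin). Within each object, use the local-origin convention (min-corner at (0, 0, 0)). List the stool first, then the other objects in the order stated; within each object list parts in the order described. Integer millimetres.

translate([0, 0, 390]) cube([341, 319, 32]);
cube([38, 38, 390]);
translate([303, 0, 0]) cube([38, 38, 390]);
translate([0, 281, 0]) cube([38, 38, 390]);
translate([303, 281, 0]) cube([38, 38, 390]);
translate([50, 8, 422]) {
  cube([271, 307, 15]);
  translate([0, 0, 15]) cube([271, 15, 88]);
  translate([0, 292, 15]) cube([271, 15, 88]);
  translate([0, 15, 15]) cube([15, 277, 88]);
  translate([256, 15, 15]) cube([15, 277, 88]);
}
translate([-1516, 0, 0]) {
  cube([1166, 280, 168]);
  translate([0, 280, 168]) cube([1166, 280, 168]);
  translate([0, 560, 336]) cube([1166, 280, 168]);
  translate([0, 840, 504]) cube([1166, 280, 168]);
  translate([0, 1120, 672]) cube([1166, 280, 168]);
  translate([0, 1400, 840]) cube([1166, 280, 168]);
  translate([0, 1680, 1008]) cube([1166, 280, 168]);
  translate([0, 1960, 1176]) cube([1166, 280, 168]);
  translate([0, 2240, 1344]) cube([1166, 280, 168]);
  translate([0, 2520, 1512]) cube([1166, 280, 168]);
}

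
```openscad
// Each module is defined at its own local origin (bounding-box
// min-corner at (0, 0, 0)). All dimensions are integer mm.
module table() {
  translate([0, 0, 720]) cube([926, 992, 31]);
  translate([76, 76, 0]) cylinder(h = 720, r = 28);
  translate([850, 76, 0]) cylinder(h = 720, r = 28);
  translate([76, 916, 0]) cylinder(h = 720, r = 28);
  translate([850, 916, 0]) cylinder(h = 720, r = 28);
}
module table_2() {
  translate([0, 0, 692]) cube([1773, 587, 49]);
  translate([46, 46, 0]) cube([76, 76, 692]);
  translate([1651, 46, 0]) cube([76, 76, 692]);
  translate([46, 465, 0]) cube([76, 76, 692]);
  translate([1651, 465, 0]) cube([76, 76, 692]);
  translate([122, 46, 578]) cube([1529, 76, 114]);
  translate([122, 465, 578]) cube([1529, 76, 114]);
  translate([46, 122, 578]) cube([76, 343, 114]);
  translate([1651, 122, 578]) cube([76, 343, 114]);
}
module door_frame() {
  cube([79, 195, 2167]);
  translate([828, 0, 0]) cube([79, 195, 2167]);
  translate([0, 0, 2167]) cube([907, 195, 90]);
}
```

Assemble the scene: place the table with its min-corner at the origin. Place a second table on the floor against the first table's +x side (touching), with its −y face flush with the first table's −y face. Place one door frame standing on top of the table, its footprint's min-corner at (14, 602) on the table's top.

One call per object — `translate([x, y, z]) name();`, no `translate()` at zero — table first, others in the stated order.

table();
translate([926, 0, 0]) table_2();
translate([14, 602, 751]) door_frame();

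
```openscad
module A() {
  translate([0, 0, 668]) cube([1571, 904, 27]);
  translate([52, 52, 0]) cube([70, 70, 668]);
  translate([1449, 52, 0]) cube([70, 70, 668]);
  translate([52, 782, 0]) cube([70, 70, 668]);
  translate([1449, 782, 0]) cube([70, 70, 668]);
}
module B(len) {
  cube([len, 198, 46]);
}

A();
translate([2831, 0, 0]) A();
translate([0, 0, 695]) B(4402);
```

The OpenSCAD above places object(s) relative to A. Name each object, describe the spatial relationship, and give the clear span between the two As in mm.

Second table starts at x = 2831; first ends at x = 1571; clear span = 2831 − 1571 = 1260 mm.

A is a table. B is a beam. A beam spans the tops of two tables. The clear span between the two tables is 1260 mm.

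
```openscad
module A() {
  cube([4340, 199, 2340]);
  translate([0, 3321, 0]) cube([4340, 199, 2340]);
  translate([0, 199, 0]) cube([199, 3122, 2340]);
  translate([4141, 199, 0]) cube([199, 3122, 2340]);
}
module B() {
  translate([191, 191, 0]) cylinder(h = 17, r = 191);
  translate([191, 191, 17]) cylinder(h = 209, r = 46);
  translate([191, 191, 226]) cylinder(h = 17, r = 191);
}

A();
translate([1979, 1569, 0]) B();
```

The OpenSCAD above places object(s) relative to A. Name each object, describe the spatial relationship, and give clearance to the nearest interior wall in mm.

Clearances: x = 1780, y = 1370; minimum 1370 mm.

A is a house frame. B is a spool. The spool sits inside the house frame, centred. The clearance to the nearest interior wall is 1370 mm.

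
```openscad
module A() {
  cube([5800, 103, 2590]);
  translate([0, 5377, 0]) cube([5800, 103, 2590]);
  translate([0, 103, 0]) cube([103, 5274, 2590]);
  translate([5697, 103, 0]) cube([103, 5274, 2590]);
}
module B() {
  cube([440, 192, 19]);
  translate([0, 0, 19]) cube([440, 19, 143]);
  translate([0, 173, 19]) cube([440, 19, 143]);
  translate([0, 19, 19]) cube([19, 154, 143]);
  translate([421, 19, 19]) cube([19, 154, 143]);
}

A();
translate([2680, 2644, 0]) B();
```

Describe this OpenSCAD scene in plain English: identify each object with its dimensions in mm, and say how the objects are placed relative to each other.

A is a box-shaped house frame (walls only): outside footprint 5800×5480 mm, wall height 2590 mm, wall thickness 103 mm. The two y-facing walls run the full x-width; the two x-facing walls fit between the inner faces of the y-facing walls.

B is an open-topped rectangular box: outside dimensions 440×192×162 mm, with a uniform wall and base thickness of 19 mm. The base is a full 440×192 slab on the floor; four walls sit on top of the base. The front and back walls (the −y and +y sides) span the full width; the two side walls fit between them.

The open box sits inside the house frame, centred.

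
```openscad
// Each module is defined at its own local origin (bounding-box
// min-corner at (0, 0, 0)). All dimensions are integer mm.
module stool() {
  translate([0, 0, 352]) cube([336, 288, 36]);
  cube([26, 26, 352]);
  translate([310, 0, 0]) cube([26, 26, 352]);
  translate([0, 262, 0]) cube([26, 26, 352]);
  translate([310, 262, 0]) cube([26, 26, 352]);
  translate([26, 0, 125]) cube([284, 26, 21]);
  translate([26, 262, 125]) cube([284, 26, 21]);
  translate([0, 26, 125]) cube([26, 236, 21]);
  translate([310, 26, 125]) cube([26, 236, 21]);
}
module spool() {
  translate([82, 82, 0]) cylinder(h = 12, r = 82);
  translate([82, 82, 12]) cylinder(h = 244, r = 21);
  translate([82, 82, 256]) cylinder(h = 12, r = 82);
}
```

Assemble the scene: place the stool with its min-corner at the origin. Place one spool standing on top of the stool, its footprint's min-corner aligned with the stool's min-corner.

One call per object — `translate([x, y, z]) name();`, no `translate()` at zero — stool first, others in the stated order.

stool();
translate([0, 0, 388]) spool();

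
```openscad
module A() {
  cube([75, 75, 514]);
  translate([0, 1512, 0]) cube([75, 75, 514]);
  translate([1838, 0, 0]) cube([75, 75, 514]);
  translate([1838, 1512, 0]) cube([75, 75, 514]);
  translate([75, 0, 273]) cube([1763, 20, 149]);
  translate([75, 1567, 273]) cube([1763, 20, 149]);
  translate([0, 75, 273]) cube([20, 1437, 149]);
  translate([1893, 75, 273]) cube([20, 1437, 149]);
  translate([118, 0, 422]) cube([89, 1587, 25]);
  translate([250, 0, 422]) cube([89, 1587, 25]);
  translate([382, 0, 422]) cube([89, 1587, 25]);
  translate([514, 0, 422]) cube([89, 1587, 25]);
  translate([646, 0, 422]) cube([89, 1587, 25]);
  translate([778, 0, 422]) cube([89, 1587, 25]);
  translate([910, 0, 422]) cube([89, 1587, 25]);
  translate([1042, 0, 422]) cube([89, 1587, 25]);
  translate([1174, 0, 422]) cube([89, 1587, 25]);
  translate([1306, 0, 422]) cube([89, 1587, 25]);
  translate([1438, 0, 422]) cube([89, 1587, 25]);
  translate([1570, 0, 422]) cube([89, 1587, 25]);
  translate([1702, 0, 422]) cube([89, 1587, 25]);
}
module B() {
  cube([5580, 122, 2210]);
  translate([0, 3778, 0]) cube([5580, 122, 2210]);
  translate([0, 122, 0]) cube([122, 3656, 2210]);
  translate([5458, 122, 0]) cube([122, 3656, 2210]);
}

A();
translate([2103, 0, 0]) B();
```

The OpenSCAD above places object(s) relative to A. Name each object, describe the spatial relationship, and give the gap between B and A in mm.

A is a bed frame. B is a house frame. The house frame is on the floor beside the bed frame on its +x side. The gap between the house frame and the bed frame is 190 mm.

The house frame's nearest face is 190 mm from the bed frame's +x face.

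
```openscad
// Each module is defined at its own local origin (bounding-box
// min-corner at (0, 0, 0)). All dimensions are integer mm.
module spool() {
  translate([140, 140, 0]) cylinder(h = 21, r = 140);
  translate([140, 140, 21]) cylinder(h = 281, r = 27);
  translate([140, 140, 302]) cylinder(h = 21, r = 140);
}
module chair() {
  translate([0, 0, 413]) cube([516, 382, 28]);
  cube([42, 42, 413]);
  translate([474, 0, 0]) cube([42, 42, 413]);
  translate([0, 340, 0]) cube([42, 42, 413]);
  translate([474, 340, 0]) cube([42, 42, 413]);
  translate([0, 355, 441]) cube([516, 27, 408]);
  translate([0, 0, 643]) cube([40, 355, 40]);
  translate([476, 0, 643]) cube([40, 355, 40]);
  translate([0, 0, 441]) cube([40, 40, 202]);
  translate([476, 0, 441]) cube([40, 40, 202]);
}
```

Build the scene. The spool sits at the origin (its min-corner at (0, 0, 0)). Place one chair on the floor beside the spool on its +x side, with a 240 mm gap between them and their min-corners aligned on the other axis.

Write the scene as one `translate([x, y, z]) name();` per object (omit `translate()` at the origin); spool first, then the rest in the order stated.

spool();
translate([520, 0, 0]) chair();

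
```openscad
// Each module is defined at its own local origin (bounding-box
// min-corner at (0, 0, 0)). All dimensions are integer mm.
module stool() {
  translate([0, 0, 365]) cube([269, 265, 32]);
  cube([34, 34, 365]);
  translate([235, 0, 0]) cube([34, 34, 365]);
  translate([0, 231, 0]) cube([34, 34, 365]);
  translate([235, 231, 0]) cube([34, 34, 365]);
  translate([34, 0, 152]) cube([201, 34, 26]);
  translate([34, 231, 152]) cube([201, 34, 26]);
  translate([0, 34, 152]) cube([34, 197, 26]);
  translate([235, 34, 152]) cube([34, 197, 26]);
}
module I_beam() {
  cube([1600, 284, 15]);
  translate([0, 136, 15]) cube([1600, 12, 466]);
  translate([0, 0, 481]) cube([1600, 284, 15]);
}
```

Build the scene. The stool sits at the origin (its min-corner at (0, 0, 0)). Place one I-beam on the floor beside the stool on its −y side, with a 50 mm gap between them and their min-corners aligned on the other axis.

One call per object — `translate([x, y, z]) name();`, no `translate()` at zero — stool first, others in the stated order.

stool();
translate([0, -334, 0]) I_beam();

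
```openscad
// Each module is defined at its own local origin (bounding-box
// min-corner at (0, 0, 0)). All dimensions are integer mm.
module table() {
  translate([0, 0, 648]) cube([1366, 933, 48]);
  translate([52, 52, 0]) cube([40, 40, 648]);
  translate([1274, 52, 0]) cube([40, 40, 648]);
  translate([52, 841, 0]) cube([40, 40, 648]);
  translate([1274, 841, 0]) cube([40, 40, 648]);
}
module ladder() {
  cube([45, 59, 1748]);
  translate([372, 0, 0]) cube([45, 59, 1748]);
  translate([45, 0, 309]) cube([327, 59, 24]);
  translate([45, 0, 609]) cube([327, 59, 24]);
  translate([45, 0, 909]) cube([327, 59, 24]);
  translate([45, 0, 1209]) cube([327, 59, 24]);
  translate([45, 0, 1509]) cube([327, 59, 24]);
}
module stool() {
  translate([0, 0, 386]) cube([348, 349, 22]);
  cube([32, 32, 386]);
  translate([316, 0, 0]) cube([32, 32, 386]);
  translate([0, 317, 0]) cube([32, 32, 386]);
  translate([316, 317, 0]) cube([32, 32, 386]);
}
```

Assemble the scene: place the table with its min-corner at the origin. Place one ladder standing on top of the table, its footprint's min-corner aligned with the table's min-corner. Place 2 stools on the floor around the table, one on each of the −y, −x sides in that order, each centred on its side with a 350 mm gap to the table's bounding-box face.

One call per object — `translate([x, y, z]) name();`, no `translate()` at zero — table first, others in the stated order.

table();
translate([0, 0, 696]) ladder();
translate([509, -699, 0]) stool();
translate([-698, 292, 0]) stool();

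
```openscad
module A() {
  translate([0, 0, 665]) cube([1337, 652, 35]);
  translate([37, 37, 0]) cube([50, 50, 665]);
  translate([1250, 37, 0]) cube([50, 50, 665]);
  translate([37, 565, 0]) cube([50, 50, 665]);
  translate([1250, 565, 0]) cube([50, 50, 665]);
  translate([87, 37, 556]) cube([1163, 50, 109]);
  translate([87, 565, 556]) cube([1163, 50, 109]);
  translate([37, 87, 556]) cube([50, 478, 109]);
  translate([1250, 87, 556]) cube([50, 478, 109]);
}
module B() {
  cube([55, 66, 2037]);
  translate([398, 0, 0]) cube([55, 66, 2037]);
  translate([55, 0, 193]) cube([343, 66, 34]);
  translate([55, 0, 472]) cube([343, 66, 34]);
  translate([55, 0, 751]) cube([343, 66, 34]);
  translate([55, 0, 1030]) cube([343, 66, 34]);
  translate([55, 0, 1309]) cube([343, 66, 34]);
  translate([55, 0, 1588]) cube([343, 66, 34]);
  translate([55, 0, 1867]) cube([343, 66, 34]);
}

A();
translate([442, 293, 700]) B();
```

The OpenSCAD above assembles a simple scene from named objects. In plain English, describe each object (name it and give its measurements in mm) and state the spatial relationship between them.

A is a table with a 1337×652 mm rectangular top, 35 mm thick, top surface at z = 700 mm, supported by four 50×50 mm square legs, each inset 37 mm from the nearest pair of top edges, running from the floor. Four apron rails, 50 mm thick and 109 mm tall, run between adjacent legs with their top edges flush with the underside of the top and their outer faces flush with the legs' outer faces.

B is a wooden ladder with two side rails of 55×66 mm section and 2037 mm height, set 453 mm apart overall. Between them run 7 rectangular rungs (66 mm deep, 34 mm thick), front faces flush with the rails' −y face. The bottom of the first rung is 193 mm above the floor and each subsequent rung is 279 mm higher than the one below.

The ladder is on top of the table, centred.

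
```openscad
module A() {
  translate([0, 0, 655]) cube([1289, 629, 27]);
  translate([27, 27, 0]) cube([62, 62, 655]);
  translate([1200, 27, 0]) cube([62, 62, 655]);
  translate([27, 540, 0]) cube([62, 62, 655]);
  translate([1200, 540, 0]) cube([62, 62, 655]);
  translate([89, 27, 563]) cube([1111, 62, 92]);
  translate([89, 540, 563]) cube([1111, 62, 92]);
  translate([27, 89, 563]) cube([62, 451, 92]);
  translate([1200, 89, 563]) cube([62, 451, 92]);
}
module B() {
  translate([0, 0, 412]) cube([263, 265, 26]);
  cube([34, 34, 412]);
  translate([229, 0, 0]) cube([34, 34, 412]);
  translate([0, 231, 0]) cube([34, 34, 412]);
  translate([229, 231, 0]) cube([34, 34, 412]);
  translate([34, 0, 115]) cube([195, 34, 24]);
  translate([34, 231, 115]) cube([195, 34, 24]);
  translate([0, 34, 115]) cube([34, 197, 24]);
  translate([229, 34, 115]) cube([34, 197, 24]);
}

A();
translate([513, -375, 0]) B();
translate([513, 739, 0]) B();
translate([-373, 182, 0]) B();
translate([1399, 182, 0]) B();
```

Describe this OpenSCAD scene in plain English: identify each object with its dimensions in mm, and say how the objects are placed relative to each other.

A is a rectangular dining table. The top is 1289×629×27 mm with its upper surface at z = 682 mm. It stands on four 62×62 mm square legs, each inset 27 mm from the nearest pair of top edges, running from the floor to the underside of the top. Four apron rails, 62 mm thick and 92 mm tall, run between adjacent legs with their top edges flush with the underside of the top and their outer faces flush with the legs' outer faces.

B is a four-legged stool. The seat is 263×265 mm, 26 mm thick, top at z = 438 mm. It stands on four square legs, each 34×34 mm in cross-section, from z = 0 to the seat underside, each flush with a corner of the seat. Four stretchers, 34 mm wide and 24 mm tall, connect adjacent legs with their undersides at z = 115 mm, each running between the inner faces of the legs it joins and aligned with the legs' outer faces on the other axis.

Four stools sit around the table at the −y, +y, −x, +x sides.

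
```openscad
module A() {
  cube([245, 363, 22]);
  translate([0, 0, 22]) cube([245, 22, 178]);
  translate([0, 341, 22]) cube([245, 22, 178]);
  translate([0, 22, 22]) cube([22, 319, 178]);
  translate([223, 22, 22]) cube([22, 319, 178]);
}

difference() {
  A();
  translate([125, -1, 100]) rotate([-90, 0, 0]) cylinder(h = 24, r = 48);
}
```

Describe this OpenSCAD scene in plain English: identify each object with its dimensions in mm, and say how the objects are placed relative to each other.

A is an open storage box with external size 245×363×200 mm and wall thickness 22 mm (the base is also 22 mm thick). The base covers the whole footprint; the four walls stand on the base, with the y-facing walls full-width and the x-facing walls fitting between their inner faces.

The open box has a circular hole of radius 48 mm through its front wall, centred at (x = 125, z = 100).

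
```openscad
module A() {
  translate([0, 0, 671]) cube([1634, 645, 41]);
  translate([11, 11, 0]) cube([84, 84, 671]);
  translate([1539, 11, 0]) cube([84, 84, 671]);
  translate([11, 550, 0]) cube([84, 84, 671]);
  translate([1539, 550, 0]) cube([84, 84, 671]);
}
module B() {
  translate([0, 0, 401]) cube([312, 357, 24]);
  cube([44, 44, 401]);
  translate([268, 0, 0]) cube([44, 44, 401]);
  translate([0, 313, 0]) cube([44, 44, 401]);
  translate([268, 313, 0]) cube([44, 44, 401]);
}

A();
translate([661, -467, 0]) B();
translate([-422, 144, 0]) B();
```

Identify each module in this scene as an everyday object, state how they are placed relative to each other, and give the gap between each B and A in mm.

Each stool's nearest face is 110 mm from the table's bounding box.

A is a table. B is a stool. Two stools sit around the table at the −y, −x sides. The gap between each stool and the table is 110 mm.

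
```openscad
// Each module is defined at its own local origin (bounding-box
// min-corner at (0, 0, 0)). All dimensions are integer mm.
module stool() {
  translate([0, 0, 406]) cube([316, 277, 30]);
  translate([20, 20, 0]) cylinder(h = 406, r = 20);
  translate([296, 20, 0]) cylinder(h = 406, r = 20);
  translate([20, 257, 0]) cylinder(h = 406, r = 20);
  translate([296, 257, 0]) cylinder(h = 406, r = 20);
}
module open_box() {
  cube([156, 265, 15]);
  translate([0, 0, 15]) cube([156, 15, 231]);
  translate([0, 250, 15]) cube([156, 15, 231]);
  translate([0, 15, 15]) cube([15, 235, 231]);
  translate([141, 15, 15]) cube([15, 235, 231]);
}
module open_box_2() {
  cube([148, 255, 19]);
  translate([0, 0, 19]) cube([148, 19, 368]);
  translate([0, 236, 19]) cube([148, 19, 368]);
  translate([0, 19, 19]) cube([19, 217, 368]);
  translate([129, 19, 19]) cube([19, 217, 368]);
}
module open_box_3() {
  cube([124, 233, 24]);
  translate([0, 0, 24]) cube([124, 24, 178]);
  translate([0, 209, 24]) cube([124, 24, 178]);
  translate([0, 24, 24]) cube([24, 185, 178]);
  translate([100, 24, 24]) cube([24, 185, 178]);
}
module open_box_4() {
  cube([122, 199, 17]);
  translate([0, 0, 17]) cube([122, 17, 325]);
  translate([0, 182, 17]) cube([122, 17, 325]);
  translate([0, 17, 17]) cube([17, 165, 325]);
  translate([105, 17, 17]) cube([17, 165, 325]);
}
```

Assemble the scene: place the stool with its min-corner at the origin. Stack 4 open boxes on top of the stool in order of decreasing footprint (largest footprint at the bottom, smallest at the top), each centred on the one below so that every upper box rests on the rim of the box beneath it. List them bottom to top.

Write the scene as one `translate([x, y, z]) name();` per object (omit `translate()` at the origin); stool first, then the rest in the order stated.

stool();
translate([80, 6, 436]) open_box();
translate([84, 11, 682]) open_box_2();
translate([96, 22, 1069]) open_box_3();
translate([97, 39, 1271]) open_box_4();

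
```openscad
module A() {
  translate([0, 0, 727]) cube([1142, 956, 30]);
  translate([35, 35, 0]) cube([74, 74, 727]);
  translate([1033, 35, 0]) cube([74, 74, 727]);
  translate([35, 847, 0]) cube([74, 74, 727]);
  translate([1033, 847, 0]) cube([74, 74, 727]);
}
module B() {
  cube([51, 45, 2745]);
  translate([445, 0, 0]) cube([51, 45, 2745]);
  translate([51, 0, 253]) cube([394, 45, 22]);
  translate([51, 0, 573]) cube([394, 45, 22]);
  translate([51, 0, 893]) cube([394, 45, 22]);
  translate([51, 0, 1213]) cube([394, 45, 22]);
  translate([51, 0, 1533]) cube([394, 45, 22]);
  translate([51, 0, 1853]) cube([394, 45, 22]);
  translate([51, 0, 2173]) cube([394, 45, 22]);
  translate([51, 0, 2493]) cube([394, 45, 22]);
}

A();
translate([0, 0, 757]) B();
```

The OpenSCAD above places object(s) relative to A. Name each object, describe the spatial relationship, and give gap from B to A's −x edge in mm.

The ladder's min-x is at 0; the table's min-x is 0; gap = 0 mm.

A is a table. B is a ladder. The ladder is on top of the table. The gap from the ladder to the table's −x edge is 0 mm.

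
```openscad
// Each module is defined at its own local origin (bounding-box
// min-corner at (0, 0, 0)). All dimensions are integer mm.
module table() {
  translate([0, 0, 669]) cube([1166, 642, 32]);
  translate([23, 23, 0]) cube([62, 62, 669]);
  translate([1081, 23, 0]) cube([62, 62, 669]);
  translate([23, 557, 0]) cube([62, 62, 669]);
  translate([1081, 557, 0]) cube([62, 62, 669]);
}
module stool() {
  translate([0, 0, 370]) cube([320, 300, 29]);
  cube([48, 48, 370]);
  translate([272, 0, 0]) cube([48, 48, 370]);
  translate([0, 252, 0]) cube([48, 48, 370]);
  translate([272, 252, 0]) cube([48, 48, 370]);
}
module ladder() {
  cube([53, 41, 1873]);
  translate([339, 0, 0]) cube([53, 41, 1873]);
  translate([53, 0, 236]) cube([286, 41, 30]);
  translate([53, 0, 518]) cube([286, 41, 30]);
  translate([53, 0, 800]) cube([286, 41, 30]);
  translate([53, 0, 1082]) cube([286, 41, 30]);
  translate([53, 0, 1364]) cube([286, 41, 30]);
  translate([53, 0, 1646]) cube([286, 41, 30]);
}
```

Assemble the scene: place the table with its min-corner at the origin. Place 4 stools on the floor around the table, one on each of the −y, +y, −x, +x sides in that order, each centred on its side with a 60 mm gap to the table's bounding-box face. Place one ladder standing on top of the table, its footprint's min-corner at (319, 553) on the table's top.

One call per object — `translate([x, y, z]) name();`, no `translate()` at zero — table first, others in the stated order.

table();
translate([423, -360, 0]) stool();
translate([423, 702, 0]) stool();
translate([-380, 171, 0]) stool();
translate([1226, 171, 0]) stool();
translate([319, 553, 701]) ladder();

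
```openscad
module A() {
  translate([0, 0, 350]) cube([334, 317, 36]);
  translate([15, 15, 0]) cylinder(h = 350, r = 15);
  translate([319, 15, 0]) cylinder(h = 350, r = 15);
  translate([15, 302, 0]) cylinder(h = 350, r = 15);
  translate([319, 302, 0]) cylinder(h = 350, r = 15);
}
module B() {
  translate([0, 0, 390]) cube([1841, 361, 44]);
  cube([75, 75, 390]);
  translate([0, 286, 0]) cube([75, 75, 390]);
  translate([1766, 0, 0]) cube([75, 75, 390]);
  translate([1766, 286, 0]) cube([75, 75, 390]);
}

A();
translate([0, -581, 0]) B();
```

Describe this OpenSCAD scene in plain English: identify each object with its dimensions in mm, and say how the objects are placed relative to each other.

A is a simple wooden stool: a rectangular seat 334 mm (x) by 317 mm (y), 36 mm thick, top face at z = 386 mm, on four round legs, each 30 mm in diameter. The legs rest on z = 0, each leg's axis is inset half a diameter from the nearest pair of seat edges (so the leg's bounding box is flush with the corner).

B is a bench: a 1841×361 mm seat slab, 44 mm thick, top at z = 434 mm, on four 75×75 mm square legs flush with the seat corners and standing on z = 0.

The bench is on the floor beside the stool on its −y side.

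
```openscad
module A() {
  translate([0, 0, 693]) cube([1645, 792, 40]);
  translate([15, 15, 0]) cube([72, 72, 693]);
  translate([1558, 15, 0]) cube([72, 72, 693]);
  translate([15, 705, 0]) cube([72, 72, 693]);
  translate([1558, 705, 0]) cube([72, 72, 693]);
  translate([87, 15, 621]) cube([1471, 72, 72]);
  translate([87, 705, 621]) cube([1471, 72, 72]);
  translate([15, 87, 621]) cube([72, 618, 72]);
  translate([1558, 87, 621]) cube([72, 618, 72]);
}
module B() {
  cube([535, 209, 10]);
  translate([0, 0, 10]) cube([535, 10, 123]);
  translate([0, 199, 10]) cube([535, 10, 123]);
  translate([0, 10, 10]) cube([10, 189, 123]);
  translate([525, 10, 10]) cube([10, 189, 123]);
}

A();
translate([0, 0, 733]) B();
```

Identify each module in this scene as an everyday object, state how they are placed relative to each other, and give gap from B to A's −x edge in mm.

The open box's min-x is at 0; the table's min-x is 0; gap = 0 mm.

A is a table. B is an open box. The open box is on top of the table. The gap from the open box to the table's −x edge is 0 mm.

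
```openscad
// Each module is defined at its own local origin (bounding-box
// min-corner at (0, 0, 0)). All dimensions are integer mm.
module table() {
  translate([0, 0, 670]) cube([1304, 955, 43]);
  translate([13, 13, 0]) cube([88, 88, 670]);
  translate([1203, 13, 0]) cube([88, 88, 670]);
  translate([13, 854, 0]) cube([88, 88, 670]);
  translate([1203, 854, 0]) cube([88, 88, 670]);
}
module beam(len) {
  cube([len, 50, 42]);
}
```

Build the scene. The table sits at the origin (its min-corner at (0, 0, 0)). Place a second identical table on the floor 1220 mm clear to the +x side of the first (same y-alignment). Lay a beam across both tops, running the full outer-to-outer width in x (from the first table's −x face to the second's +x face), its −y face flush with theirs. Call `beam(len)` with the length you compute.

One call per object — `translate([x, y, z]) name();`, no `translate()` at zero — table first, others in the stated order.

table();
translate([2524, 0, 0]) table();
translate([0, 0, 713]) beam(3828);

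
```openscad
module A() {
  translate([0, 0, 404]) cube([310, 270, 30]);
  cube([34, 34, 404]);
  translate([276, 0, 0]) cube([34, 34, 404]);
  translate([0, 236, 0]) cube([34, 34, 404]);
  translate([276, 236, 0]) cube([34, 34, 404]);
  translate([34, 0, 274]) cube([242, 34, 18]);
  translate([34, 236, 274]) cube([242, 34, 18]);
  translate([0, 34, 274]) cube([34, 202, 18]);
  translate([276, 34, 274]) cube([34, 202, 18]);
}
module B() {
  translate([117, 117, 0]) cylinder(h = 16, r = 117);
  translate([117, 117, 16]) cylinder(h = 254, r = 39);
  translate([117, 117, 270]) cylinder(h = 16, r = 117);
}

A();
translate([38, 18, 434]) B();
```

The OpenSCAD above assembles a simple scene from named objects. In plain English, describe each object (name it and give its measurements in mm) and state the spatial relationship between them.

A is a simple wooden stool: a rectangular seat 310 mm (x) by 270 mm (y), 30 mm thick, top face at z = 434 mm, on four square legs, each 34×34 mm in cross-section. The legs rest on z = 0, each flush with a corner of the seat. Four stretchers, 34 mm wide and 18 mm tall, connect adjacent legs with their undersides at z = 274 mm, each running between the inner faces of the legs it joins and aligned with the legs' outer faces on the other axis.

B is a spool: two coaxial disc flanges of radius 117 mm and thickness 16 mm, joined by a core cylinder of radius 39 mm and height 254 mm. The lower flange rests on z = 0 and the three cylinders share a vertical axis.

The spool is on top of the stool, centred.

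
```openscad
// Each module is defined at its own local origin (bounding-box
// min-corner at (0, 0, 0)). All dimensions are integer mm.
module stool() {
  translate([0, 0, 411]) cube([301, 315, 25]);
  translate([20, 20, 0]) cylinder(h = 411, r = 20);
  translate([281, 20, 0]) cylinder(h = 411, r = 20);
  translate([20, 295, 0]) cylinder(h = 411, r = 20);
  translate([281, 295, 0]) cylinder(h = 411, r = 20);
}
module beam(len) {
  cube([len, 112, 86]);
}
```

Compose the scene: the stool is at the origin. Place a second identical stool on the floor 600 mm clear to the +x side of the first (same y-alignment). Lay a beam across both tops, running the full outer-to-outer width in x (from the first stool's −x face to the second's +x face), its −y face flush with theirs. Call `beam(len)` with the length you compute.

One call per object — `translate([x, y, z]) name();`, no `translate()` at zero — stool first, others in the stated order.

stool();
translate([901, 0, 0]) stool();
translate([0, 0, 436]) beam(1202);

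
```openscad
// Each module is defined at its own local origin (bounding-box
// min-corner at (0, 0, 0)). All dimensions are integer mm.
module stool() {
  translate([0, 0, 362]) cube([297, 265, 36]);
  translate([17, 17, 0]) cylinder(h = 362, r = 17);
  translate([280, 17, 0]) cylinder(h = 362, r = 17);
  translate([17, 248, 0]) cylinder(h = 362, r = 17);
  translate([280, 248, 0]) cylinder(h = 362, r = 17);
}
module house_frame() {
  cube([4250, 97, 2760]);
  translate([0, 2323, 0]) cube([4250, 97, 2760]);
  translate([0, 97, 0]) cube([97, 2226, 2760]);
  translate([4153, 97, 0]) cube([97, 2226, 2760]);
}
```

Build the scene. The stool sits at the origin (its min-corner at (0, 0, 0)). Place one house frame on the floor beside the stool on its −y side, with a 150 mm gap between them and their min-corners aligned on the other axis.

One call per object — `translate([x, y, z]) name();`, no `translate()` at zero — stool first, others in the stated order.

stool();
translate([0, -2570, 0]) house_frame();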